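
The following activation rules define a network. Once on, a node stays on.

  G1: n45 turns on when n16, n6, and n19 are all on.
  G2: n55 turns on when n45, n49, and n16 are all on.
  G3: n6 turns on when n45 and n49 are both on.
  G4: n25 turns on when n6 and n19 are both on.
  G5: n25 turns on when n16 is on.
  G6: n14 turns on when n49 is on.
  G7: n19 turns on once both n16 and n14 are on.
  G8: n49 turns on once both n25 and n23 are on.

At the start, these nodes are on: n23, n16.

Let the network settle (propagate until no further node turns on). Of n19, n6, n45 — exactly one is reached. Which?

G5: n16 on → n25 on.
G8: n25 and n23 on → n49 on.
n49 is on, so n14 turns on (G6).
G7: n16 and n14 on → n19 on.
n45 would need n16, n6, and n19 (G1), but n6 never turns on. n6 would need n45 and n49 (G3), but n45 never turns on.

n19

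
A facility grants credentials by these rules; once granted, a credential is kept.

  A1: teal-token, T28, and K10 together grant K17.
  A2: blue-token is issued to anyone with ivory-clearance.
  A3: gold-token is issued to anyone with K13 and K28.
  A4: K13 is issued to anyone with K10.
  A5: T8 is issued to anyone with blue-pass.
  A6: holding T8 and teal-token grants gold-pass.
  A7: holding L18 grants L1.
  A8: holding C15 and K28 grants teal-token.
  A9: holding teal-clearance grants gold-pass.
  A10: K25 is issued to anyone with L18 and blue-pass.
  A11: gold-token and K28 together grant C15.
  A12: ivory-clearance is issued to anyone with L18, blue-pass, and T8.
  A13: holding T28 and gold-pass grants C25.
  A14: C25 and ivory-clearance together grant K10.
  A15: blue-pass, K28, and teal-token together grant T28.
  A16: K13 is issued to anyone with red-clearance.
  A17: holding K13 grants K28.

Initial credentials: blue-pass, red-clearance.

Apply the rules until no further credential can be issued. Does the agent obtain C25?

Holding red-clearance grants K13 (A16).
Holding blue-pass grants T8 (A5).
Holding K13 grants K28 (A17).
Holding K13 and K28 grants gold-token (A3).
Holding gold-token and K28 grants C15 (A11).
Holding C15 and K28 grants teal-token (A8).
Holding blue-pass, K28, and teal-token grants T28 (A15).
Holding T8 and teal-token grants gold-pass (A6).
Holding T28 and gold-pass grants C25 (A13).

Yes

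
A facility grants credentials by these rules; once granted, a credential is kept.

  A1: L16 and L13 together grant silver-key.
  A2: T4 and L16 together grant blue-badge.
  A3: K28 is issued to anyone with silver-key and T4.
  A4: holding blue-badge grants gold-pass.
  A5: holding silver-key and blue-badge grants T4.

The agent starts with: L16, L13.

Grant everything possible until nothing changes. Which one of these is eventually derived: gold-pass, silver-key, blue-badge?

silver-key

Holding L16 and L13 grants silver-key (A1).
blue-badge would need T4 and L16 (A2), but T4 is never granted. gold-pass would need blue-badge (A4), but blue-badge is never granted.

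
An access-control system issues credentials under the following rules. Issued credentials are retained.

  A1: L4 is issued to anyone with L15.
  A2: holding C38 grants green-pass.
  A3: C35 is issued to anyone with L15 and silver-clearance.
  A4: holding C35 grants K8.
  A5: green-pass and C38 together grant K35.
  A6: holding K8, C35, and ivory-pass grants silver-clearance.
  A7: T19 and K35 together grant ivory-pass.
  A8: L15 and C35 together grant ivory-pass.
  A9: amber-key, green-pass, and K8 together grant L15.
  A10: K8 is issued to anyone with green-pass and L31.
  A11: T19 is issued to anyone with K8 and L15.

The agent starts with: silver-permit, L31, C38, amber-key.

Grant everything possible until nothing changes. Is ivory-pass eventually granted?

Holding C38 grants green-pass (A2).
Holding green-pass and L31 grants K8 (A10).
Holding green-pass and C38 grants K35 (A5).
Holding amber-key, green-pass, and K8 grants L15 (A9).
Holding K8 and L15 grants T19 (A11).
Holding T19 and K35 grants ivory-pass (A7).

Yes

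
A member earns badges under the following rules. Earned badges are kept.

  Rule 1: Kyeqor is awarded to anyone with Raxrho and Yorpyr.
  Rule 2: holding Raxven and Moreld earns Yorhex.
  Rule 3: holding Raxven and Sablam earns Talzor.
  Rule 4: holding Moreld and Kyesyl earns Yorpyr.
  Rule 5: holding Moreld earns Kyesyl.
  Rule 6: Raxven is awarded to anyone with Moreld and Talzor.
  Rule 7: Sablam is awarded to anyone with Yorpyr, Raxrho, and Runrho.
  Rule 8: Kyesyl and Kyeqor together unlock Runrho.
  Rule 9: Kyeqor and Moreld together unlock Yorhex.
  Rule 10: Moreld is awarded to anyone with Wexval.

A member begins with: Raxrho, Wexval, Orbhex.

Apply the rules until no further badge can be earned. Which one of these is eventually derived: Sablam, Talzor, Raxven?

Sablam

With Wexval, Moreld is earned (Rule 10).
With Moreld, Kyesyl is earned (Rule 5).
With Moreld and Kyesyl, Yorpyr is earned (Rule 4).
With Raxrho and Yorpyr, Kyeqor is earned (Rule 1).
With Kyesyl and Kyeqor, Runrho is earned (Rule 8).
With Yorpyr, Raxrho, and Runrho, Sablam is earned (Rule 7).
Talzor would need Raxven and Sablam (Rule 3), but Raxven is never earned. Raxven would need Moreld and Talzor (Rule 6), but Talzor is never earned.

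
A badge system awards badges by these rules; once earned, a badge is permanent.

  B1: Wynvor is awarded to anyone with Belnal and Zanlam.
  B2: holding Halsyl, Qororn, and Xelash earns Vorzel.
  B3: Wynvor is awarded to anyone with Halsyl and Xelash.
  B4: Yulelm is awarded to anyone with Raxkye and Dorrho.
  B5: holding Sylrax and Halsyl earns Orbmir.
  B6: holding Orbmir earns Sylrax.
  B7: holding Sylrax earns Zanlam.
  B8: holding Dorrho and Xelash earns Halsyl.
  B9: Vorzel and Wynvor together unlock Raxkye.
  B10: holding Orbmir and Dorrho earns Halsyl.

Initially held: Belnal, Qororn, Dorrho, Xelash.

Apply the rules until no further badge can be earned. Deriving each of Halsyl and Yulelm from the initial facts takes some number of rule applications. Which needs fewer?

Halsyl

Halsyl: With Dorrho and Xelash, Halsyl is earned (B8). [1 rule application]
Yulelm: With Dorrho and Xelash, Halsyl is earned (B8). With Halsyl and Xelash, Wynvor is earned (B3). With Halsyl, Qororn, and Xelash, Vorzel is earned (B2). With Vorzel and Wynvor, Raxkye is earned (B9). With Raxkye and Dorrho, Yulelm is earned (B4). [5 rule applications]
Halsyl needs fewer.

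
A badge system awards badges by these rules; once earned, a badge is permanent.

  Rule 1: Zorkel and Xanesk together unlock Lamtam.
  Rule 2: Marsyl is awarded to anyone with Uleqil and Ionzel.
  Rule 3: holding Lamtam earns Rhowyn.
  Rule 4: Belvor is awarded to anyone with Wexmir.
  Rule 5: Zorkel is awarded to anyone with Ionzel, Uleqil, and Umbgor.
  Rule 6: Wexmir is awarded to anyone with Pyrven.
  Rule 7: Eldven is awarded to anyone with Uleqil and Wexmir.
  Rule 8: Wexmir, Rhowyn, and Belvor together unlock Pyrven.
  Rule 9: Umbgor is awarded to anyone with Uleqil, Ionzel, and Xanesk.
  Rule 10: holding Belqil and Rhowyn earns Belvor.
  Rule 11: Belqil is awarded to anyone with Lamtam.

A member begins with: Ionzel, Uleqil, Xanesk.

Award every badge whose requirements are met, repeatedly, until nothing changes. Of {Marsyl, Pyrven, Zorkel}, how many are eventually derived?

With Uleqil, Ionzel, and Xanesk, Umbgor is earned (Rule 9).
With Uleqil and Ionzel, Marsyl is earned (Rule 2).
With Ionzel, Uleqil, and Umbgor, Zorkel is earned (Rule 5).
Marsyl: reached.
Pyrven would need Wexmir, Rhowyn, and Belvor (Rule 8), but Wexmir is never earned.
Zorkel: reached.
Reached: Marsyl and Zorkel — 2 of the 3.

2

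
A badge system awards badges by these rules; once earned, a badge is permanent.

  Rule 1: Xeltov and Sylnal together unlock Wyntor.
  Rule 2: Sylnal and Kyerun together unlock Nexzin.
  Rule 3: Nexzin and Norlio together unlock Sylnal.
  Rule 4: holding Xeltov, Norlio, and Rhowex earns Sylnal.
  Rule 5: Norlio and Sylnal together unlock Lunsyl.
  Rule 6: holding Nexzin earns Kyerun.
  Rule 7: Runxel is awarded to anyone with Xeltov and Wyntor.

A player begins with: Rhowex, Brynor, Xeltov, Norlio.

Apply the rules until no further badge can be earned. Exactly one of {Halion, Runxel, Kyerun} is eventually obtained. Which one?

Runxel

With Xeltov, Norlio, and Rhowex, Sylnal is earned (Rule 4).
With Xeltov and Sylnal, Wyntor is earned (Rule 1).
With Xeltov and Wyntor, Runxel is earned (Rule 7).
No rule produces Halion, and it is not given. Kyerun would need Nexzin (Rule 6), but Nexzin is never earned.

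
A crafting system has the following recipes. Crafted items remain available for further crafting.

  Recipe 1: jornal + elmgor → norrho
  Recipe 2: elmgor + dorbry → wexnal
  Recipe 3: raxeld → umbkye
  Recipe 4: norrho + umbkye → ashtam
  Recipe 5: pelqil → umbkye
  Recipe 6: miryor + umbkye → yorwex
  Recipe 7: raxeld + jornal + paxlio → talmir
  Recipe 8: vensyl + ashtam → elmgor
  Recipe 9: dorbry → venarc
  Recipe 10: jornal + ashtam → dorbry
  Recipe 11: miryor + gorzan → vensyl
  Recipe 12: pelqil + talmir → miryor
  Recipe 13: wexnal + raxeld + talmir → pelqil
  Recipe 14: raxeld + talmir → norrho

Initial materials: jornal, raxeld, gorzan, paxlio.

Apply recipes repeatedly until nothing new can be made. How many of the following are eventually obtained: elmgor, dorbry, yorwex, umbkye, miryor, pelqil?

2

Using Recipe 7, raxeld, jornal, and paxlio make talmir.
Using Recipe 3, raxeld makes umbkye.
raxeld + talmir → norrho (Recipe 14).
Using Recipe 4, norrho and umbkye make ashtam.
jornal + ashtam → dorbry (Recipe 10).
elmgor would need vensyl and ashtam (Recipe 8), but vensyl is never obtained.
dorbry: reached.
yorwex would need miryor and umbkye (Recipe 6), but miryor is never obtained.
umbkye: reached.
miryor would need pelqil and talmir (Recipe 12), but pelqil is never obtained.
pelqil would need wexnal, raxeld, and talmir (Recipe 13), but wexnal is never obtained.
Reached: dorbry and umbkye — 2 of the 6.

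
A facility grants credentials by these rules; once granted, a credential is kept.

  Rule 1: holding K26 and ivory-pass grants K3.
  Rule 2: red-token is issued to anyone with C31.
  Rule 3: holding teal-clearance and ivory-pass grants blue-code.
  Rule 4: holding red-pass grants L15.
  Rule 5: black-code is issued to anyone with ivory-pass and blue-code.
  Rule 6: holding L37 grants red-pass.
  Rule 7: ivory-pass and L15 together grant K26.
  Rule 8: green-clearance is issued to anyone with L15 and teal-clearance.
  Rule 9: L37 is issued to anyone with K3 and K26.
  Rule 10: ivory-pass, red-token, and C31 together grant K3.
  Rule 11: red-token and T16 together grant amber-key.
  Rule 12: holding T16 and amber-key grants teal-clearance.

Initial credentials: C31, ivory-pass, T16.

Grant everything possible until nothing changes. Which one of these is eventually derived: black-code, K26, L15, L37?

Holding C31 grants red-token (Rule 2).
Holding red-token and T16 grants amber-key (Rule 11).
Holding T16 and amber-key grants teal-clearance (Rule 12).
Holding teal-clearance and ivory-pass grants blue-code (Rule 3).
Holding ivory-pass and blue-code grants black-code (Rule 5).
K26 would need ivory-pass and L15 (Rule 7), but L15 is never granted. L37 would need K3 and K26 (Rule 9), but K26 is never granted. L15 would need red-pass (Rule 4), but red-pass is never granted.

black-code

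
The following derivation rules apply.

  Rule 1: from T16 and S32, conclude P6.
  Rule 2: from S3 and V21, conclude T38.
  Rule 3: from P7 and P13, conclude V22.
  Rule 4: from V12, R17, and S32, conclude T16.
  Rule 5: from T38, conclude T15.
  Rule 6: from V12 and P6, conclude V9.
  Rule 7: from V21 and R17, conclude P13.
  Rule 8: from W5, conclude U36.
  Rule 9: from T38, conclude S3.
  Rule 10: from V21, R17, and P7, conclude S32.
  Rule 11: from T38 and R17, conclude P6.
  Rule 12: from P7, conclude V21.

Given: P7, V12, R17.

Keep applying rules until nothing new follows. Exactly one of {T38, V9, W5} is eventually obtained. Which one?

V9

From P7, Rule 12 gives V21.
From V21, R17, and P7, Rule 10 gives S32.
From V12, R17, and S32, Rule 4 gives T16.
T16 and S32 hold, so P6 follows (Rule 1).
From V12 and P6, Rule 6 gives V9.
No rule produces W5, and it is not given. T38 would need S3 and V21 (Rule 2), but S3 is never established.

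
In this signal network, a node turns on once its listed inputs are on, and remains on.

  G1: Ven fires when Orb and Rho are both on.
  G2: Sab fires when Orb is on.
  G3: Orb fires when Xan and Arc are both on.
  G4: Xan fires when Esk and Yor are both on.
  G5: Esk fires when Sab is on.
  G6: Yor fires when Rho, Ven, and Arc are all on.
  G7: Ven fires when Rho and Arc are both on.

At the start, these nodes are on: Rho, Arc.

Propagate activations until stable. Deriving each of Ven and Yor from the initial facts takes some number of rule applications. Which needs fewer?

Ven: G7: Rho and Arc on → Ven on. [1 rule application]
Yor: Rho and Arc are on, so Ven fires (G7). G6: Rho, Ven, and Arc on → Yor on. [2 rule applications]
Ven needs fewer.

Ven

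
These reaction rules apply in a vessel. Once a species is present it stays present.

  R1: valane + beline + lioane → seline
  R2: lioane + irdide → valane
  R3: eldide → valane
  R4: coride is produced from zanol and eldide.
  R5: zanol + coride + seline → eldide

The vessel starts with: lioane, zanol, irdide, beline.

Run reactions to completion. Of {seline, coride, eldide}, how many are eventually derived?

lioane and irdide present → valane forms (R2).
valane, beline, and lioane present → seline forms (R1).
seline: reached.
coride would need zanol and eldide (R4), but eldide never forms.
eldide would need zanol, coride, and seline (R5), but coride never forms.
Reached: seline — 1 of the 3.

1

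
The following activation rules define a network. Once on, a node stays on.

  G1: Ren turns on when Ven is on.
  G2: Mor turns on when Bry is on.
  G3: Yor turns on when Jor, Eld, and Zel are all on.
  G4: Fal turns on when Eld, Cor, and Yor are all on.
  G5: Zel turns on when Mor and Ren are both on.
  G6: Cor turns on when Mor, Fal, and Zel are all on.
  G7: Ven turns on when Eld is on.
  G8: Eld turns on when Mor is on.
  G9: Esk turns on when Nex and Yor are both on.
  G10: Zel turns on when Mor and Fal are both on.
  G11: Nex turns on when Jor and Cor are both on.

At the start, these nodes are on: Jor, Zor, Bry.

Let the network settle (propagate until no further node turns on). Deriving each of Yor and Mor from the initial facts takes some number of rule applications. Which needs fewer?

Mor: G2: Bry on → Mor on. [1 rule application]
Yor: Bry is on, so Mor turns on (G2). Mor is on, so Eld turns on (G8). Eld is on, so Ven turns on (G7). G1: Ven on → Ren on. G5: Mor and Ren on → Zel on. Jor, Eld, and Zel are on, so Yor turns on (G3). [6 rule applications]
Mor needs fewer.

Mor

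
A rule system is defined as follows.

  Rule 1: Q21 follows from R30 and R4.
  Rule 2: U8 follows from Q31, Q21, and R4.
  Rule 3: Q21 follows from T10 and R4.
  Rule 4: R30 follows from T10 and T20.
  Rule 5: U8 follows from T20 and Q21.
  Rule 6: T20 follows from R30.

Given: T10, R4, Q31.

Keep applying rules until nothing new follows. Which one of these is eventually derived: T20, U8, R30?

T10 and R4 hold, so Q21 follows (Rule 3).
Q31, Q21, and R4 hold, so U8 follows (Rule 2).
R30 would need T10 and T20 (Rule 4), but T20 is never established. T20 would need R30 (Rule 6), but R30 is never established.

U8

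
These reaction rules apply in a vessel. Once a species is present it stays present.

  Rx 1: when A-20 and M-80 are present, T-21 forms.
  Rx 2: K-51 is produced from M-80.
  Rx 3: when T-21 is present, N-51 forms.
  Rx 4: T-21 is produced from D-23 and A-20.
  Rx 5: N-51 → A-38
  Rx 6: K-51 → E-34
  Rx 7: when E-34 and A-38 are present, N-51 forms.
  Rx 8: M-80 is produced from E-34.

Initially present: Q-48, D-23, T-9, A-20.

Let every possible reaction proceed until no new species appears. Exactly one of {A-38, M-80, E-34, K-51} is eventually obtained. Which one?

A-38

D-23 and A-20 present → T-21 forms (Rx 4).
T-21 present → N-51 forms (Rx 3).
N-51 present → A-38 forms (Rx 5).
M-80 would need E-34 (Rx 8), but E-34 never forms. E-34 would need K-51 (Rx 6), but K-51 never forms. K-51 would need M-80 (Rx 2), but M-80 never forms.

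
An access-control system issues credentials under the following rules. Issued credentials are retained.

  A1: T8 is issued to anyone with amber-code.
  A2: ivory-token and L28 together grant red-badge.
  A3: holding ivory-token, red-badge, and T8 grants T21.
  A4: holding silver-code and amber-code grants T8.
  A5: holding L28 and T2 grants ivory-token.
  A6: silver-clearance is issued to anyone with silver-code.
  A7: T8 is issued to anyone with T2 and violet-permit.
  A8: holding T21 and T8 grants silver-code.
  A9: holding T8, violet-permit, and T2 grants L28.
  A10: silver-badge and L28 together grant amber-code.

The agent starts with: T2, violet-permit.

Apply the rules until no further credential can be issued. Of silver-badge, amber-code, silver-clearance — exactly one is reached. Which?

Holding T2 and violet-permit grants T8 (A7).
Holding T8, violet-permit, and T2 grants L28 (A9).
Holding L28 and T2 grants ivory-token (A5).
Holding ivory-token and L28 grants red-badge (A2).
Holding ivory-token, red-badge, and T8 grants T21 (A3).
Holding T21 and T8 grants silver-code (A8).
Holding silver-code grants silver-clearance (A6).
No rule produces silver-badge, and it is not given. amber-code would need silver-badge and L28 (A10), but silver-badge is never granted.

silver-clearance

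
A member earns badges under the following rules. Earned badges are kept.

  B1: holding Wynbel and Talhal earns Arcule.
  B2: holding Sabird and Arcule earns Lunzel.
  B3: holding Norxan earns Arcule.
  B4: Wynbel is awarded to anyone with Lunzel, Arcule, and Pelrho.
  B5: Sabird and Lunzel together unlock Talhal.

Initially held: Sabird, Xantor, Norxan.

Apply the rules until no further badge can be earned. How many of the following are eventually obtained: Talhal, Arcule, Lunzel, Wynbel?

With Norxan, Arcule is earned (B3).
With Sabird and Arcule, Lunzel is earned (B2).
With Sabird and Lunzel, Talhal is earned (B5).
Talhal: reached.
Arcule: reached.
Lunzel: reached.
Wynbel would need Lunzel, Arcule, and Pelrho (B4), but Pelrho is never earned.
Reached: Talhal, Arcule, and Lunzel — 3 of the 4.

3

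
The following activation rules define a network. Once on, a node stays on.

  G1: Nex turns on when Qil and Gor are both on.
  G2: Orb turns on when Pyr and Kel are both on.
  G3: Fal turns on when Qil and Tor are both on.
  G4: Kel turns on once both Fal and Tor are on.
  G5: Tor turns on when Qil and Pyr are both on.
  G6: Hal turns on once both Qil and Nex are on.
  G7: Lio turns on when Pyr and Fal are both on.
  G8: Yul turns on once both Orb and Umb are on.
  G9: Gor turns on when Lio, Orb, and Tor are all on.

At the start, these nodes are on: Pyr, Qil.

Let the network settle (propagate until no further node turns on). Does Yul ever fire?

Yul would need Orb and Umb (G8), but Umb never turns on.

No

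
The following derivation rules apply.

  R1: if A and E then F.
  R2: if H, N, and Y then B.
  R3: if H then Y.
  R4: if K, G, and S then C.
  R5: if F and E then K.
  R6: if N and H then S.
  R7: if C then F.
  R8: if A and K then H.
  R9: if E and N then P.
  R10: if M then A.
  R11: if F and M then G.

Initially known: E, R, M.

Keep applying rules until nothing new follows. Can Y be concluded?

Yes

M holds, so A follows (R10).
From A and E, R1 gives F.
From F and E, R5 gives K.
From A and K, R8 gives H.
From H, R3 gives Y.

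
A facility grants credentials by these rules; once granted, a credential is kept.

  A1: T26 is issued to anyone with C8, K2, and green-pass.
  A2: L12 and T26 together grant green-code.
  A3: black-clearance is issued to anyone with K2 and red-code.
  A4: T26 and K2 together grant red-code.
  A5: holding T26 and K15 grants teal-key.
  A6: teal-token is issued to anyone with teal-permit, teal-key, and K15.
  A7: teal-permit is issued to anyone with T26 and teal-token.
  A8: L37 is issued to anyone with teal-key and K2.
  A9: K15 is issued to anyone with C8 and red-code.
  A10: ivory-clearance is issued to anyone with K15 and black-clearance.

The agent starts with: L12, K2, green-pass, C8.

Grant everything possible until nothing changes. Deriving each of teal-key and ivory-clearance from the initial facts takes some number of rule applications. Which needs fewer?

teal-key: Holding C8, K2, and green-pass grants T26 (A1). Holding T26 and K2 grants red-code (A4). Holding C8 and red-code grants K15 (A9). Holding T26 and K15 grants teal-key (A5). [4 rule applications]
ivory-clearance: Holding C8, K2, and green-pass grants T26 (A1). Holding T26 and K2 grants red-code (A4). Holding C8 and red-code grants K15 (A9). Holding K2 and red-code grants black-clearance (A3). Holding K15 and black-clearance grants ivory-clearance (A10). [5 rule applications]
teal-key needs fewer.

teal-key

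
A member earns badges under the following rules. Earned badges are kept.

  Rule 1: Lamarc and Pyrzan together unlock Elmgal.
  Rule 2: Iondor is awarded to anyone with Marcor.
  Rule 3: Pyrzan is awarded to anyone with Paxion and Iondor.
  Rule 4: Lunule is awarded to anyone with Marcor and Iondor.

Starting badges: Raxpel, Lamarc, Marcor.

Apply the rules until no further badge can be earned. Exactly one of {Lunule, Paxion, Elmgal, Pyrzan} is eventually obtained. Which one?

Lunule

With Marcor, Iondor is earned (Rule 2).
With Marcor and Iondor, Lunule is earned (Rule 4).
Elmgal would need Lamarc and Pyrzan (Rule 1), but Pyrzan is never earned. No rule produces Paxion, and it is not given. Pyrzan would need Paxion and Iondor (Rule 3), but Paxion is never earned.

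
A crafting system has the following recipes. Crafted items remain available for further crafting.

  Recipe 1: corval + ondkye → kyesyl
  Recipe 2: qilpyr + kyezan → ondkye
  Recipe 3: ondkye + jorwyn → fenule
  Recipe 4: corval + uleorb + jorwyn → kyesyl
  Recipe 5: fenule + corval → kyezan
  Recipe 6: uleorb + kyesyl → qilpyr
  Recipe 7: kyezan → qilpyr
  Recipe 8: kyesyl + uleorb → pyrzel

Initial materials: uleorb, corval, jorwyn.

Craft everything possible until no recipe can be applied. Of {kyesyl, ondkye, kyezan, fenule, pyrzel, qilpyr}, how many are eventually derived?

corval + uleorb + jorwyn → kyesyl (Recipe 4).
uleorb + kyesyl → qilpyr (Recipe 6).
Using Recipe 8, kyesyl and uleorb make pyrzel.
kyesyl: reached.
ondkye would need qilpyr and kyezan (Recipe 2), but kyezan is never obtained.
kyezan would need fenule and corval (Recipe 5), but fenule is never obtained.
fenule would need ondkye and jorwyn (Recipe 3), but ondkye is never obtained.
pyrzel: reached.
qilpyr: reached.
Reached: kyesyl, pyrzel, and qilpyr — 3 of the 6.

3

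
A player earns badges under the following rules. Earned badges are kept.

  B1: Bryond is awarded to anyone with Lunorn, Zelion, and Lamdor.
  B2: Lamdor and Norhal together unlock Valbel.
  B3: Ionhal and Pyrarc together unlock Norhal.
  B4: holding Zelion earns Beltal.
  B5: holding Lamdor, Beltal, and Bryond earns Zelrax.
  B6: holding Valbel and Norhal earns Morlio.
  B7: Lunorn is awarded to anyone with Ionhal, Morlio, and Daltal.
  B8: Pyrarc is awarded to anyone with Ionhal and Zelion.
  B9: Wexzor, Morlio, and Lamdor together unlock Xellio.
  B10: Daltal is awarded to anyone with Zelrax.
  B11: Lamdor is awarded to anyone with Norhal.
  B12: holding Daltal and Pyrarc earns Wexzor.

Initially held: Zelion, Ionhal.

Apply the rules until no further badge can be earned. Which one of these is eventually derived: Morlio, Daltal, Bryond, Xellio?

Morlio

With Ionhal and Zelion, Pyrarc is earned (B8).
With Ionhal and Pyrarc, Norhal is earned (B3).
With Norhal, Lamdor is earned (B11).
With Lamdor and Norhal, Valbel is earned (B2).
With Valbel and Norhal, Morlio is earned (B6).
Xellio would need Wexzor, Morlio, and Lamdor (B9), but Wexzor is never earned. Bryond would need Lunorn, Zelion, and Lamdor (B1), but Lunorn is never earned. Daltal would need Zelrax (B10), but Zelrax is never earned.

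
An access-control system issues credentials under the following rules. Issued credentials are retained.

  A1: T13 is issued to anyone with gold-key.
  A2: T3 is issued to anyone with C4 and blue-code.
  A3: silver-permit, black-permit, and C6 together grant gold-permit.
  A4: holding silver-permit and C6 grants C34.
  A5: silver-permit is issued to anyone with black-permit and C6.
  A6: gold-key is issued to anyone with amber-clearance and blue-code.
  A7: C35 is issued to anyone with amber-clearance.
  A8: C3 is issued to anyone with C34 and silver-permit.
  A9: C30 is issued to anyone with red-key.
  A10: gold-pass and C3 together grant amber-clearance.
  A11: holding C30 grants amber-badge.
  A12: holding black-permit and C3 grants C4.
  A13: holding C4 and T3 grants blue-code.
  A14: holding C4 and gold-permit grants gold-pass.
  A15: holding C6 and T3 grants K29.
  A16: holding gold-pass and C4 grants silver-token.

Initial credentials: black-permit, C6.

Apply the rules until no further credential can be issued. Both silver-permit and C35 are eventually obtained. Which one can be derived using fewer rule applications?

silver-permit: Holding black-permit and C6 grants silver-permit (A5). [1 rule application]
C35: Holding black-permit and C6 grants silver-permit (A5). Holding silver-permit and C6 grants C34 (A4). Holding silver-permit, black-permit, and C6 grants gold-permit (A3). Holding C34 and silver-permit grants C3 (A8). Holding black-permit and C3 grants C4 (A12). Holding C4 and gold-permit grants gold-pass (A14). Holding gold-pass and C3 grants amber-clearance (A10). Holding amber-clearance grants C35 (A7). [8 rule applications]
silver-permit needs fewer.

silver-permit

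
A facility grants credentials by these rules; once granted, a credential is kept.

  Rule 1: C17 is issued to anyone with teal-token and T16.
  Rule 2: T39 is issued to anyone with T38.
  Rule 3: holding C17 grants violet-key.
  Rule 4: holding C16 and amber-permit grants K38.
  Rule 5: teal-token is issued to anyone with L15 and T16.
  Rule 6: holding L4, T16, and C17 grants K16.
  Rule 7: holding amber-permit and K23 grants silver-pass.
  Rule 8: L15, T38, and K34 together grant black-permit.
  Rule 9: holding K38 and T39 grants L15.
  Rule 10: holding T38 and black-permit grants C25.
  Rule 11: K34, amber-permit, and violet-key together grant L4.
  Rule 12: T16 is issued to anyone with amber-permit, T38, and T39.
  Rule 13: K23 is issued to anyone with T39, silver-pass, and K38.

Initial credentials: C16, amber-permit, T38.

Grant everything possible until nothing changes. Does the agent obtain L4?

L4 would need K34, amber-permit, and violet-key (Rule 11), but K34 is never granted.

No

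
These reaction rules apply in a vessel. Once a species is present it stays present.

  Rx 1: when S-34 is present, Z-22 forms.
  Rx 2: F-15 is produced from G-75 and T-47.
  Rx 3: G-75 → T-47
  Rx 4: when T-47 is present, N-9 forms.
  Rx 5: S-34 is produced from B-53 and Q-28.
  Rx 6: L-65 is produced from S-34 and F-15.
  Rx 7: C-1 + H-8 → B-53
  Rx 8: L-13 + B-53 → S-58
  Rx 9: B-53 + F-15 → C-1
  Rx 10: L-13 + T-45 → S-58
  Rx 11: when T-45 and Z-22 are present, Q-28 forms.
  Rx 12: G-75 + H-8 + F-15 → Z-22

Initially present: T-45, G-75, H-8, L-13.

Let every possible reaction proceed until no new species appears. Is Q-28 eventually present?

Yes

G-75 present → T-47 forms (Rx 3).
G-75 and T-47 present → F-15 forms (Rx 2).
G-75, H-8, and F-15 present → Z-22 forms (Rx 12).
T-45 and Z-22 present → Q-28 forms (Rx 11).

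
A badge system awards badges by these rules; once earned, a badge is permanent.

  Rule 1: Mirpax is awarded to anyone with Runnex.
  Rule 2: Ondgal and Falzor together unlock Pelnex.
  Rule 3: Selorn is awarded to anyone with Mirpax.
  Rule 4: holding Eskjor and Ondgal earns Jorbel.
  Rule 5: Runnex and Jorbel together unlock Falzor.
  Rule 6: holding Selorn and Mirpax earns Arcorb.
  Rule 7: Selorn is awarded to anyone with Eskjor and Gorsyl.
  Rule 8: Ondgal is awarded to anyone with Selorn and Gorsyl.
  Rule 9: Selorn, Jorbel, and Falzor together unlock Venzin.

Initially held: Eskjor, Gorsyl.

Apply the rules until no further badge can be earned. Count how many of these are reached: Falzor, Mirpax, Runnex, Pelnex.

Falzor would need Runnex and Jorbel (Rule 5), but Runnex is never earned.
Mirpax would need Runnex (Rule 1), but Runnex is never earned.
No rule produces Runnex, and it is not given.
Pelnex would need Ondgal and Falzor (Rule 2), but Falzor is never earned.
None of the 4 are reached.

0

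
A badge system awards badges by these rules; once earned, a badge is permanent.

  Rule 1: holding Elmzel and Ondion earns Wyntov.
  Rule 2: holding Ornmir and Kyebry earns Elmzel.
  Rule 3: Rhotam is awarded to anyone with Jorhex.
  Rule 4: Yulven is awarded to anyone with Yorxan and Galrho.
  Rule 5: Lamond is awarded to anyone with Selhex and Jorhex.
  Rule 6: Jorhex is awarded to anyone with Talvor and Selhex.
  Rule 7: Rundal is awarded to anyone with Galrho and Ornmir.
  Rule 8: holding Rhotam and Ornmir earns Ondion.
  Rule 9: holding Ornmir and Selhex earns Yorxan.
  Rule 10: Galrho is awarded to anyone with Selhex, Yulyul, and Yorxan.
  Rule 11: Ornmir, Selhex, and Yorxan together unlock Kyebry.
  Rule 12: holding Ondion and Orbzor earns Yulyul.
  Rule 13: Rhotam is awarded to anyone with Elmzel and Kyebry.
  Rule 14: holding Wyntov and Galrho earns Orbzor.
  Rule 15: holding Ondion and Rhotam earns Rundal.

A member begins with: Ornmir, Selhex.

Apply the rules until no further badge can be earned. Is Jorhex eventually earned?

No

Jorhex would need Talvor and Selhex (Rule 6), but Talvor is never earned.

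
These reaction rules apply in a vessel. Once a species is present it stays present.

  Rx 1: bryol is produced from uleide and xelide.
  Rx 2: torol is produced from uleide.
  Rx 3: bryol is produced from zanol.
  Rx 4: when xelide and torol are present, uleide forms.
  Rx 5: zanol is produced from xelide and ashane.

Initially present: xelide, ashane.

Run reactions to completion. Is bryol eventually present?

Yes

xelide and ashane present → zanol forms (Rx 5).
zanol present → bryol forms (Rx 3).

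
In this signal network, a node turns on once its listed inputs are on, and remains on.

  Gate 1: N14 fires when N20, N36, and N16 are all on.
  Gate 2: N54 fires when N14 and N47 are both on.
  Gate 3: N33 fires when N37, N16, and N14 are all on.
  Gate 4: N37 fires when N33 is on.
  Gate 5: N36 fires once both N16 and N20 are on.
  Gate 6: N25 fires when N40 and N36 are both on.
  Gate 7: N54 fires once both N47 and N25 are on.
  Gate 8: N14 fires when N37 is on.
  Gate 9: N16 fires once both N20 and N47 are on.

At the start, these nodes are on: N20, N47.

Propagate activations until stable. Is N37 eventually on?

N37 would need N33 (Gate 4), but N33 never turns on.

No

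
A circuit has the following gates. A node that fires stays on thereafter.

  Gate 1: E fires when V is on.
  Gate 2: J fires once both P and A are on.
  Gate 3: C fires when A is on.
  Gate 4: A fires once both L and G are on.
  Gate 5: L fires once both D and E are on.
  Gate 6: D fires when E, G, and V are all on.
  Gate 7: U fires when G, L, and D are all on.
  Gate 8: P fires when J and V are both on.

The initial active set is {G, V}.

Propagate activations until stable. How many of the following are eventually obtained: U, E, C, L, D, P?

5

V is on, so E fires (Gate 1).
E, G, and V are on, so D fires (Gate 6).
D and E are on, so L fires (Gate 5).
G, L, and D are on, so U fires (Gate 7).
Gate 4: L and G on → A on.
A is on, so C fires (Gate 3).
U: reached.
E: reached.
C: reached.
L: reached.
D: reached.
P would need J and V (Gate 8), but J never turns on.
Reached: U, E, C, L, and D — 5 of the 6.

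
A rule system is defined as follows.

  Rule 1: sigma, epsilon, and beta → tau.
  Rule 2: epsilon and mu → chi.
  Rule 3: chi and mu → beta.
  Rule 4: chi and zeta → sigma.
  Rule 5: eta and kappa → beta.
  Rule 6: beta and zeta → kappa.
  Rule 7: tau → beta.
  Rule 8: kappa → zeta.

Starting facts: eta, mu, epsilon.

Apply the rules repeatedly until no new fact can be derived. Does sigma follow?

sigma would need chi and zeta (Rule 4), but zeta is never established.

No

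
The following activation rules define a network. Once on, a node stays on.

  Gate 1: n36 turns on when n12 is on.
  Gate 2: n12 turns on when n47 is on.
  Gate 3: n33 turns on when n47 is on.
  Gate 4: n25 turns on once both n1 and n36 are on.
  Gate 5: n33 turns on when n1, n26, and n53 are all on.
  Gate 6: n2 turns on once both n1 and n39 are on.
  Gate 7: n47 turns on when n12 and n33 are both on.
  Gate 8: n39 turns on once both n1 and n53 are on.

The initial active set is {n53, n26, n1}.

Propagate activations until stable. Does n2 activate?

Yes

n1 and n53 are on, so n39 turns on (Gate 8).
Gate 6: n1 and n39 on → n2 on.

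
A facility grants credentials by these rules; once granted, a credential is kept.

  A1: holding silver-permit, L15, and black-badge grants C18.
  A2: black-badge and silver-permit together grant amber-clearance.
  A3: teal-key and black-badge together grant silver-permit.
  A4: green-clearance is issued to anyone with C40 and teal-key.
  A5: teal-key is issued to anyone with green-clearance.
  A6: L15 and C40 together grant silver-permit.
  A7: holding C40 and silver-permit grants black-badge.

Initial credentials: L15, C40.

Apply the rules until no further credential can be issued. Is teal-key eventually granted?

teal-key would need green-clearance (A5), but green-clearance is never granted.

No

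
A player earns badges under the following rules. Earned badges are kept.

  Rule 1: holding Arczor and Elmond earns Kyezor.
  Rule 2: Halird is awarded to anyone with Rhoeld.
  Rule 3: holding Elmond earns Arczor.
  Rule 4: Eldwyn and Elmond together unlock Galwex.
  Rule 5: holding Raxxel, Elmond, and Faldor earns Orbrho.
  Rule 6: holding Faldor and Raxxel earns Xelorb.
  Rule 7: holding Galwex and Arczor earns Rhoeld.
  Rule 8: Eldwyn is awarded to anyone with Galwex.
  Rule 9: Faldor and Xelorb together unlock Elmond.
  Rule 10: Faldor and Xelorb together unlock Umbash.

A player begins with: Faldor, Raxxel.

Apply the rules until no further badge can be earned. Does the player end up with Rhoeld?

Rhoeld would need Galwex and Arczor (Rule 7), but Galwex is never earned.

No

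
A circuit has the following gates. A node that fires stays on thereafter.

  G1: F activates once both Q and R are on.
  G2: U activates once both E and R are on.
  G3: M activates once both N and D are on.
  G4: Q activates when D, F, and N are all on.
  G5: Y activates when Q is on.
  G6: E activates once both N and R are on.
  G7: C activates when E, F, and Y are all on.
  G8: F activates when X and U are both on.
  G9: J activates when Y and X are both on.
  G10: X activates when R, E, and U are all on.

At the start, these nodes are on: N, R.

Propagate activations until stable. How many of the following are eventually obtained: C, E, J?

1

G6: N and R on → E on.
C would need E, F, and Y (G7), but Y never turns on.
E: reached.
J would need Y and X (G9), but Y never turns on.
Reached: E — 1 of the 3.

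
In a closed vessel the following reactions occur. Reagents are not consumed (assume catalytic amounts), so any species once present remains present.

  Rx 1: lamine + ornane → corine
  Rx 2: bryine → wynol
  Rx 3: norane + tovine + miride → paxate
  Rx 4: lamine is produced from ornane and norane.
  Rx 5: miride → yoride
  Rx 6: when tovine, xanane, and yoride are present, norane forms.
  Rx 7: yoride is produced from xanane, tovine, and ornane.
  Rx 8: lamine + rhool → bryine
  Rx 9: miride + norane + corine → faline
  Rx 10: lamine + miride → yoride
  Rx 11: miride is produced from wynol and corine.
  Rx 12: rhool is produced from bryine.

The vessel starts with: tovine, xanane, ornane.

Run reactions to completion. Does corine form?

Yes

xanane, tovine, and ornane present → yoride forms (Rx 7).
tovine, xanane, and yoride present → norane forms (Rx 6).
ornane and norane present → lamine forms (Rx 4).
lamine and ornane present → corine forms (Rx 1).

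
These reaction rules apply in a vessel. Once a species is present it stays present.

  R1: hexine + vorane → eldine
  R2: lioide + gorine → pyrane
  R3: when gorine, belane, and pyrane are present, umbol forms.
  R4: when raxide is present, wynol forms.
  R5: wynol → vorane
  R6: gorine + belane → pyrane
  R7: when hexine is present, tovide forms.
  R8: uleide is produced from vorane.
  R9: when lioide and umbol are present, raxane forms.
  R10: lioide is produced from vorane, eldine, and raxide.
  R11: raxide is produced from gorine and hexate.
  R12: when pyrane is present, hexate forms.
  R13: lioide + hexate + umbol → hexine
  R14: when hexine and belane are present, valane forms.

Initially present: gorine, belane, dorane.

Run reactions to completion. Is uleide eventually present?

gorine and belane present → pyrane forms (R6).
pyrane present → hexate forms (R12).
gorine and hexate present → raxide forms (R11).
raxide present → wynol forms (R4).
wynol present → vorane forms (R5).
vorane present → uleide forms (R8).

Yes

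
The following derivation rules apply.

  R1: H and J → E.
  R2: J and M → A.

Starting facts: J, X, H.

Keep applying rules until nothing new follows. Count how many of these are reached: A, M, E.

1

From H and J, R1 gives E.
A would need J and M (R2), but M is never established.
No rule produces M, and it is not given.
E: reached.
Reached: E — 1 of the 3.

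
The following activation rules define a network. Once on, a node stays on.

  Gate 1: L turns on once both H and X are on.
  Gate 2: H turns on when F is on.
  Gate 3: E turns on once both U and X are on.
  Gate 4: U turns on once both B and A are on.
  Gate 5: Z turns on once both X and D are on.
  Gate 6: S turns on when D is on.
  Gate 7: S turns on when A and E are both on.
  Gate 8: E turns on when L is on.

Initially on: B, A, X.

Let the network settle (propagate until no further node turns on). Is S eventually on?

Yes

B and A are on, so U turns on (Gate 4).
Gate 3: U and X on → E on.
Gate 7: A and E on → S on.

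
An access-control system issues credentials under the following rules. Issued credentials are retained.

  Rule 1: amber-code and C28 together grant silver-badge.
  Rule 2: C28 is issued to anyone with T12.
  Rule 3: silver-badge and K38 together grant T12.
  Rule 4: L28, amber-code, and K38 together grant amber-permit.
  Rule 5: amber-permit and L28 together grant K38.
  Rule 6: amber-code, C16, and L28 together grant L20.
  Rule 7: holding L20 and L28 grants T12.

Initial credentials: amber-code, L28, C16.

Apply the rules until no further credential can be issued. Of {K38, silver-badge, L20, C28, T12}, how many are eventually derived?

4

Holding amber-code, C16, and L28 grants L20 (Rule 6).
Holding L20 and L28 grants T12 (Rule 7).
Holding T12 grants C28 (Rule 2).
Holding amber-code and C28 grants silver-badge (Rule 1).
K38 would need amber-permit and L28 (Rule 5), but amber-permit is never granted.
silver-badge: reached.
L20: reached.
C28: reached.
T12: reached.
Reached: silver-badge, L20, C28, and T12 — 4 of the 5.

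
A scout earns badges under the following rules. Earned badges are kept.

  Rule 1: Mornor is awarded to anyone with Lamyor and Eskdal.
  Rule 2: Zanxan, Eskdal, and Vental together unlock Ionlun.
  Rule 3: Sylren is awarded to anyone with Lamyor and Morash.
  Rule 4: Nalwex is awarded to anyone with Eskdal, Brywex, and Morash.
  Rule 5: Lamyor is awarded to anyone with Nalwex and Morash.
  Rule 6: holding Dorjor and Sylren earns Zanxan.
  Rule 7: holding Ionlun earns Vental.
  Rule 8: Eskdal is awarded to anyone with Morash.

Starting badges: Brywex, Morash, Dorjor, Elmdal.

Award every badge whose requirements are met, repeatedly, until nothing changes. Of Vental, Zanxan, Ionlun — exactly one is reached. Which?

With Morash, Eskdal is earned (Rule 8).
With Eskdal, Brywex, and Morash, Nalwex is earned (Rule 4).
With Nalwex and Morash, Lamyor is earned (Rule 5).
With Lamyor and Morash, Sylren is earned (Rule 3).
With Dorjor and Sylren, Zanxan is earned (Rule 6).
Ionlun would need Zanxan, Eskdal, and Vental (Rule 2), but Vental is never earned. Vental would need Ionlun (Rule 7), but Ionlun is never earned.

Zanxan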